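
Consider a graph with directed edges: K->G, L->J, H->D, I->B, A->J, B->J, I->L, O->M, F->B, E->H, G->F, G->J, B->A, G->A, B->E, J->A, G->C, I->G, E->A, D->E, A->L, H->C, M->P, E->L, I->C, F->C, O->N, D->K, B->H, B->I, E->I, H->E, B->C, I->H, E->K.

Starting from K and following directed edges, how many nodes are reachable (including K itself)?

BFS from K visits: K, G, A, C, F, J, L, B, E, H, I, D
Reachable nodes: 12 of 16 total.

12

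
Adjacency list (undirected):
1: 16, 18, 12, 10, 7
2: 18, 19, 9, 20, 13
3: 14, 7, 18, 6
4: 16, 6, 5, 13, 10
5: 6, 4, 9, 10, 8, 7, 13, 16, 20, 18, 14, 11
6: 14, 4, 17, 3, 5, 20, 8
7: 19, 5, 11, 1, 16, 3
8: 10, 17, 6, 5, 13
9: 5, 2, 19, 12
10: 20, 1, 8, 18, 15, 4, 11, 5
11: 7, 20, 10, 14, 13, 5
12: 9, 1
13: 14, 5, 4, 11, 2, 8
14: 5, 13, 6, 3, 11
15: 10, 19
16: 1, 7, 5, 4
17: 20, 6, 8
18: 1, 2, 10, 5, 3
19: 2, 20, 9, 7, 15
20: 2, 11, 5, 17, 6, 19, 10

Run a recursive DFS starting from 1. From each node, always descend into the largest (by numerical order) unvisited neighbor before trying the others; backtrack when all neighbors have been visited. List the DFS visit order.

Visit 1
1 → 18
18 → 10
10 → 20
20 → 19
19 → 15
19 → 9
9 → 12
9 → 5
5 → 16
16 → 7
7 → 11
11 → 14
14 → 13
13 → 8
8 → 17
17 → 6
6 → 4
6 → 3
13 → 2

1 18 10 20 19 15 9 12 5 16 7 11 14 13 8 17 6 4 3 2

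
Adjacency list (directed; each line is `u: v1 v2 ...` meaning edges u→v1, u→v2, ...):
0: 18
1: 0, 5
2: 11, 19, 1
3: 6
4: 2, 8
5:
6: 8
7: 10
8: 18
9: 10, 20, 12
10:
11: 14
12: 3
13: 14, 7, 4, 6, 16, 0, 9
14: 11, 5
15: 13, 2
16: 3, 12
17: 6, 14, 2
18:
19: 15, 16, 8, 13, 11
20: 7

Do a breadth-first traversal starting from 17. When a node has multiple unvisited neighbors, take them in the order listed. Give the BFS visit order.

Visit 17; enqueue 6, 14, 2 → queue [6, 14, 2]
Visit 6; enqueue 8 → queue [14, 2, 8]
Visit 14; enqueue 11, 5 → queue [2, 8, 11, 5]
Visit 2; enqueue 19, 1 → queue [8, 11, 5, 19, 1]
Visit 8; enqueue 18 → queue [11, 5, 19, 1, 18]
Visit 11 → queue [5, 19, 1, 18]
Visit 5 → queue [19, 1, 18]
Visit 19; enqueue 15, 16, 13 → queue [1, 18, 15, 16, 13]
Visit 1; enqueue 0 → queue [18, 15, 16, 13, 0]
Visit 18 → queue [15, 16, 13, 0]
Visit 15 → queue [16, 13, 0]
Visit 16; enqueue 3, 12 → queue [13, 0, 3, 12]
Visit 13; enqueue 7, 4, 9 → queue [0, 3, 12, 7, 4, 9]
Visit 0 → queue [3, 12, 7, 4, 9]
Visit 3 → queue [12, 7, 4, 9]
Visit 12 → queue [7, 4, 9]
Visit 7; enqueue 10 → queue [4, 9, 10]
Visit 4 → queue [9, 10]
Visit 9; enqueue 20 → queue [10, 20]
Visit 10 → queue [20]
Visit 20 → queue []

17, 6, 14, 2, 8, 11, 5, 19, 1, 18, 15, 16, 13, 0, 3, 12, 7, 4, 9, 10, 20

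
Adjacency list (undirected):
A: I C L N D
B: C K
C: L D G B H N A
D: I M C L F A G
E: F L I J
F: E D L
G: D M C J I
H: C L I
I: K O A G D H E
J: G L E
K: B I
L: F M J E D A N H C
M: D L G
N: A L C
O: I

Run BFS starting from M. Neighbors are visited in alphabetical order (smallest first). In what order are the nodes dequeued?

M D G L A C F I J E H N B K O

Visit M; enqueue D, G, L → queue [D, G, L]
Visit D; enqueue A, C, F, I → queue [G, L, A, C, F, I]
Visit G; enqueue J → queue [L, A, C, F, I, J]
Visit L; enqueue E, H, N → queue [A, C, F, I, J, E, H, N]
Visit A → queue [C, F, I, J, E, H, N]
Visit C; enqueue B → queue [F, I, J, E, H, N, B]
Visit F → queue [I, J, E, H, N, B]
Visit I; enqueue K, O → queue [J, E, H, N, B, K, O]
Visit J → queue [E, H, N, B, K, O]
Visit E → queue [H, N, B, K, O]
Visit H → queue [N, B, K, O]
Visit N → queue [B, K, O]
Visit B → queue [K, O]
Visit K → queue [O]
Visit O → queue []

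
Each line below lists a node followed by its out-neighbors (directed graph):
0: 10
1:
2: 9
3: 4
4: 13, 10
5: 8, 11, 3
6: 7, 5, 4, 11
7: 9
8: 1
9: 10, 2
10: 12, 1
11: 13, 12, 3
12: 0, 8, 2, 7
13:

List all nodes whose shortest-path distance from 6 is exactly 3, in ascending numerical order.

0, 1, 2

Level 0: 6
Level 1: 4, 5, 7, 11
Level 2: 3, 8, 9, 10, 12, 13
Level 3: 0, 1, 2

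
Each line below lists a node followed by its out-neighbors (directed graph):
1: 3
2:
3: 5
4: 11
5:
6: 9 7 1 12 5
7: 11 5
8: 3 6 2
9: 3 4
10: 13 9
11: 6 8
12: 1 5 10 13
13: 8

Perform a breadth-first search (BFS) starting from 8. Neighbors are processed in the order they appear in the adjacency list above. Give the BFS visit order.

8 -> 3 -> 6 -> 2 -> 5 -> 9 -> 7 -> 1 -> 12 -> 4 -> 11 -> 10 -> 13

Visit 8; enqueue 3, 6, 2 → queue [3, 6, 2]
Visit 3; enqueue 5 → queue [6, 2, 5]
Visit 6; enqueue 9, 7, 1, 12 → queue [2, 5, 9, 7, 1, 12]
Visit 2 → queue [5, 9, 7, 1, 12]
Visit 5 → queue [9, 7, 1, 12]
Visit 9; enqueue 4 → queue [7, 1, 12, 4]
Visit 7; enqueue 11 → queue [1, 12, 4, 11]
Visit 1 → queue [12, 4, 11]
Visit 12; enqueue 10, 13 → queue [4, 11, 10, 13]
Visit 4 → queue [11, 10, 13]
Visit 11 → queue [10, 13]
Visit 10 → queue [13]
Visit 13 → queue []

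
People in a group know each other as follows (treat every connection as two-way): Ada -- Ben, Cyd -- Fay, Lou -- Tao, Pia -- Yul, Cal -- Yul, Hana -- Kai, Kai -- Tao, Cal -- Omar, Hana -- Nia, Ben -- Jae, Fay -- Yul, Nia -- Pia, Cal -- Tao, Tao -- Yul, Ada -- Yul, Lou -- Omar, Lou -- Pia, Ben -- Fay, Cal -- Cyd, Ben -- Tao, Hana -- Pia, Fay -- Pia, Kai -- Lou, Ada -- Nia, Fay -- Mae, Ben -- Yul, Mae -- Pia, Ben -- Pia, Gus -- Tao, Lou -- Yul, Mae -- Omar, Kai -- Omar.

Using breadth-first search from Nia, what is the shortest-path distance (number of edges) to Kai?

Level 0: Nia
Level 1: Ada, Hana, Pia
Level 2: Ben, Fay, Kai, Lou, Mae, Yul
Level 3: Cal, Cyd, Jae, Omar, Tao
Level 4: Gus
Kai first appears at level 2.

2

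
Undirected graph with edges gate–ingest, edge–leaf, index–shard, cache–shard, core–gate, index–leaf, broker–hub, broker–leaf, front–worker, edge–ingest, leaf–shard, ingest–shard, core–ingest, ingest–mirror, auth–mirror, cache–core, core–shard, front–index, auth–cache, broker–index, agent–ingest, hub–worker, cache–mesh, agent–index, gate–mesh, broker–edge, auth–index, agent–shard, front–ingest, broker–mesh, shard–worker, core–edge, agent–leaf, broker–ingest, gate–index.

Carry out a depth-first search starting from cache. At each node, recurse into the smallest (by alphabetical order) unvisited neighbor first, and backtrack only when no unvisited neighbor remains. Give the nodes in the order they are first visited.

Visit cache
cache → auth
auth → index
index → agent
agent → ingest
ingest → broker
broker → edge
edge → core
core → gate
gate → mesh
core → shard
shard → leaf
shard → worker
worker → front
worker → hub
ingest → mirror

cache, auth, index, agent, ingest, broker, edge, core, gate, mesh, shard, leaf, worker, front, hub, mirror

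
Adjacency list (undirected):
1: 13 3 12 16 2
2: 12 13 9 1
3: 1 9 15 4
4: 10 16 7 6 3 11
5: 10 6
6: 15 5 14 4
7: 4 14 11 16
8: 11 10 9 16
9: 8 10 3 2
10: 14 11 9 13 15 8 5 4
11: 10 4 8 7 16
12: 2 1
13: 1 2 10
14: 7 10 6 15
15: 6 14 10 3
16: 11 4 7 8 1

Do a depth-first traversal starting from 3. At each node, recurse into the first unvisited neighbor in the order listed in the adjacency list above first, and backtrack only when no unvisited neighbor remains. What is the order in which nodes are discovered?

Visit 3
3 → 1
1 → 13
13 → 2
2 → 12
2 → 9
9 → 8
8 → 11
11 → 10
10 → 14
14 → 7
7 → 4
4 → 16
4 → 6
6 → 15
6 → 5

3 -> 1 -> 13 -> 2 -> 12 -> 9 -> 8 -> 11 -> 10 -> 14 -> 7 -> 4 -> 16 -> 6 -> 15 -> 5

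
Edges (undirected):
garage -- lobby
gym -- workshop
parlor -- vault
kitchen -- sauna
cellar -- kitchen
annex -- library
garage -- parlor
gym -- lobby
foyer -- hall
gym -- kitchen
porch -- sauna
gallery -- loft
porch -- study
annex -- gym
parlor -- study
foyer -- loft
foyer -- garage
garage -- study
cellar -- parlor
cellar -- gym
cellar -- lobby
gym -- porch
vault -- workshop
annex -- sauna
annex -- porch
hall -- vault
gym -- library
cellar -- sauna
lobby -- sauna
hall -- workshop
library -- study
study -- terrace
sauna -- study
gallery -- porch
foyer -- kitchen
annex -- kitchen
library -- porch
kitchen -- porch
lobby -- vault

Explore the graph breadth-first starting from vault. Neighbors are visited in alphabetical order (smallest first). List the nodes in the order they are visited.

Visit vault; enqueue hall, lobby, parlor, workshop → queue [hall, lobby, parlor, workshop]
Visit hall; enqueue foyer → queue [lobby, parlor, workshop, foyer]
Visit lobby; enqueue cellar, garage, gym, sauna → queue [parlor, workshop, foyer, cellar, garage, gym, sauna]
Visit parlor; enqueue study → queue [workshop, foyer, cellar, garage, gym, sauna, study]
Visit workshop → queue [foyer, cellar, garage, gym, sauna, study]
Visit foyer; enqueue kitchen, loft → queue [cellar, garage, gym, sauna, study, kitchen, loft]
Visit cellar → queue [garage, gym, sauna, study, kitchen, loft]
Visit garage → queue [gym, sauna, study, kitchen, loft]
Visit gym; enqueue annex, library, porch → queue [sauna, study, kitchen, loft, annex, library, porch]
Visit sauna → queue [study, kitchen, loft, annex, library, porch]
Visit study; enqueue terrace → queue [kitchen, loft, annex, library, porch, terrace]
Visit kitchen → queue [loft, annex, library, porch, terrace]
Visit loft; enqueue gallery → queue [annex, library, porch, terrace, gallery]
Visit annex → queue [library, porch, terrace, gallery]
Visit library → queue [porch, terrace, gallery]
Visit porch → queue [terrace, gallery]
Visit terrace → queue [gallery]
Visit gallery → queue []

vault → hall → lobby → parlor → workshop → foyer → cellar → garage → gym → sauna → study → kitchen → loft → annex → library → porch → terrace → gallery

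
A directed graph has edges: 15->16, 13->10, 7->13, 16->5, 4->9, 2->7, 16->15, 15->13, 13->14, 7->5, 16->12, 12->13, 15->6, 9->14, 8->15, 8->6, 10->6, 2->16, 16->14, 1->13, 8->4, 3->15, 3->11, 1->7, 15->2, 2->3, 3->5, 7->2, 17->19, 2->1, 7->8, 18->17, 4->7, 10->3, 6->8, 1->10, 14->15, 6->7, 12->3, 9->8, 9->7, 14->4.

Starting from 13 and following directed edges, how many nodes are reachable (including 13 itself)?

BFS from 13 visits: 13, 14, 10, 15, 4, 6, 3, 16, 2, 9, 7, 8, 11, 5, 12, 1
Reachable nodes: 16 of 19 total.

16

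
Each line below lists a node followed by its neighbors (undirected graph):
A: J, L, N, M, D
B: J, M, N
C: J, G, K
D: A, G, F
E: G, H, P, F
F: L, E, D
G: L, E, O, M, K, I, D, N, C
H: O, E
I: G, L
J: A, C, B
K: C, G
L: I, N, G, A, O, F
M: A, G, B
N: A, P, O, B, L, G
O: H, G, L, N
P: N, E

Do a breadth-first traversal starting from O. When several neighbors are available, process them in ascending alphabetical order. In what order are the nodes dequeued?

O G H L N C D E I K M A F B P J

Visit O; enqueue G, H, L, N → queue [G, H, L, N]
Visit G; enqueue C, D, E, I, K, M → queue [H, L, N, C, D, E, I, K, M]
Visit H → queue [L, N, C, D, E, I, K, M]
Visit L; enqueue A, F → queue [N, C, D, E, I, K, M, A, F]
Visit N; enqueue B, P → queue [C, D, E, I, K, M, A, F, B, P]
Visit C; enqueue J → queue [D, E, I, K, M, A, F, B, P, J]
Visit D → queue [E, I, K, M, A, F, B, P, J]
Visit E → queue [I, K, M, A, F, B, P, J]
Visit I → queue [K, M, A, F, B, P, J]
Visit K → queue [M, A, F, B, P, J]
Visit M → queue [A, F, B, P, J]
Visit A → queue [F, B, P, J]
Visit F → queue [B, P, J]
Visit B → queue [P, J]
Visit P → queue [J]
Visit J → queue []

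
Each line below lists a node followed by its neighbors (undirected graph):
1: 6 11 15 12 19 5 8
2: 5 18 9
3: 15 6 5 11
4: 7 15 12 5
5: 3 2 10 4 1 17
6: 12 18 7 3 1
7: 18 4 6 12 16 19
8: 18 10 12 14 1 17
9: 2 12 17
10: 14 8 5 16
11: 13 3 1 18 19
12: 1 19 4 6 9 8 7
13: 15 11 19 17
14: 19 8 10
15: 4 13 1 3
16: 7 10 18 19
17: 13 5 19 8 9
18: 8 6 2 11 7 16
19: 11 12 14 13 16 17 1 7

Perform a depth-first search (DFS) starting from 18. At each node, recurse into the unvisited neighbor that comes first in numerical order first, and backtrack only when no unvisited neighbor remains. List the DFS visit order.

Visit 18
18 → 2
2 → 5
5 → 1
1 → 6
6 → 3
3 → 11
11 → 13
13 → 15
15 → 4
4 → 7
7 → 12
12 → 8
8 → 10
10 → 14
14 → 19
19 → 16
19 → 17
17 → 9

18 2 5 1 6 3 11 13 15 4 7 12 8 10 14 19 16 17 9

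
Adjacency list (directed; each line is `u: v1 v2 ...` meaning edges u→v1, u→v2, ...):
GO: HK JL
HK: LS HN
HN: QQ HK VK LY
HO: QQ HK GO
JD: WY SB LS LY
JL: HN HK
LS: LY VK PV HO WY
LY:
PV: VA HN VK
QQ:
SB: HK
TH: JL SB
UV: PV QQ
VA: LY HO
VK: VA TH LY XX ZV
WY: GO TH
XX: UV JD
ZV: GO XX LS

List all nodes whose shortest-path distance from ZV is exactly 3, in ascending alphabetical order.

HN, QQ, SB, TH, VA

Level 0: ZV
Level 1: GO, LS, XX
Level 2: HK, HO, JD, JL, LY, PV, UV, VK, WY
Level 3: HN, QQ, SB, TH, VA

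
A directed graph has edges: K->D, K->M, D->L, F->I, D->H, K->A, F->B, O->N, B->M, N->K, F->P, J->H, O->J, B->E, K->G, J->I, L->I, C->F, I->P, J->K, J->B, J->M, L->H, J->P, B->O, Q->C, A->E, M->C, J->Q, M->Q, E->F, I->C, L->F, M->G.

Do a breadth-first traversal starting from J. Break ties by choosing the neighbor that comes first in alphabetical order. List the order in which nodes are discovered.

J, B, H, I, K, M, P, Q, E, O, C, A, D, G, F, N, L

Visit J; enqueue B, H, I, K, M, P, Q → queue [B, H, I, K, M, P, Q]
Visit B; enqueue E, O → queue [H, I, K, M, P, Q, E, O]
Visit H → queue [I, K, M, P, Q, E, O]
Visit I; enqueue C → queue [K, M, P, Q, E, O, C]
Visit K; enqueue A, D, G → queue [M, P, Q, E, O, C, A, D, G]
Visit M → queue [P, Q, E, O, C, A, D, G]
Visit P → queue [Q, E, O, C, A, D, G]
Visit Q → queue [E, O, C, A, D, G]
Visit E; enqueue F → queue [O, C, A, D, G, F]
Visit O; enqueue N → queue [C, A, D, G, F, N]
Visit C → queue [A, D, G, F, N]
Visit A → queue [D, G, F, N]
Visit D; enqueue L → queue [G, F, N, L]
Visit G → queue [F, N, L]
Visit F → queue [N, L]
Visit N → queue [L]
Visit L → queue []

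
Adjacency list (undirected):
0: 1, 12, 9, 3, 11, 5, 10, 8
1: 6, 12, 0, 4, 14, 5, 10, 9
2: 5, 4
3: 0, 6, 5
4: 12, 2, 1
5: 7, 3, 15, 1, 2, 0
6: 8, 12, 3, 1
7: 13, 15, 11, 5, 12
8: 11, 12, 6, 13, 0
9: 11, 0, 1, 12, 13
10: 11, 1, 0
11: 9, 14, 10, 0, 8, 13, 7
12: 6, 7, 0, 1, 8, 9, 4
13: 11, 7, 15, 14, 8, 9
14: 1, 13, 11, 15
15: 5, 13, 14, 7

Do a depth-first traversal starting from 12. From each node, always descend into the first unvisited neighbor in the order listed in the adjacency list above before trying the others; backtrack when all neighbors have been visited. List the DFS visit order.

Visit 12
12 → 6
6 → 8
8 → 11
11 → 9
9 → 0
0 → 1
1 → 4
4 → 2
2 → 5
5 → 7
7 → 13
13 → 15
15 → 14
5 → 3
1 → 10

12, 6, 8, 11, 9, 0, 1, 4, 2, 5, 7, 13, 15, 14, 3, 10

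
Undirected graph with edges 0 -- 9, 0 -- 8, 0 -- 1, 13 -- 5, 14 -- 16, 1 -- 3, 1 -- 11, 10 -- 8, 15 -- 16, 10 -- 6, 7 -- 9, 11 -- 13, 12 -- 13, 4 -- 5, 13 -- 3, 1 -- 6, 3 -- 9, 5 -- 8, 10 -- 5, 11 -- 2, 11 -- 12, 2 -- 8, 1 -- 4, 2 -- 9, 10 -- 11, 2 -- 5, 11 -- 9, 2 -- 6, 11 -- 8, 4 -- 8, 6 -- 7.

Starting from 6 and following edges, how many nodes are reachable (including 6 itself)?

14

BFS from 6 visits: 6, 10, 7, 2, 1, 11, 8, 5, 9, 4, 3, 0, 13, 12
Reachable nodes: 14 of 17 total.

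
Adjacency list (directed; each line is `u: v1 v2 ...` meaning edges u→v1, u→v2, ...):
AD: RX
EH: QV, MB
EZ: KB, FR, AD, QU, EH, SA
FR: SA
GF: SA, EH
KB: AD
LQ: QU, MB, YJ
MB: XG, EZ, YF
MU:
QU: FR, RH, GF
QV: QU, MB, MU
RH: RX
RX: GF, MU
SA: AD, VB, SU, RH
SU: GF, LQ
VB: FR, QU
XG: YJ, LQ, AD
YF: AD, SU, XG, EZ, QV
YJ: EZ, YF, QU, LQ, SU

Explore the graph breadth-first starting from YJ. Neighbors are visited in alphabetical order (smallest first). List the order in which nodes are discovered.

YJ -> EZ -> LQ -> QU -> SU -> YF -> AD -> EH -> FR -> KB -> SA -> MB -> GF -> RH -> QV -> XG -> RX -> VB -> MU

Visit YJ; enqueue EZ, LQ, QU, SU, YF → queue [EZ, LQ, QU, SU, YF]
Visit EZ; enqueue AD, EH, FR, KB, SA → queue [LQ, QU, SU, YF, AD, EH, FR, KB, SA]
Visit LQ; enqueue MB → queue [QU, SU, YF, AD, EH, FR, KB, SA, MB]
Visit QU; enqueue GF, RH → queue [SU, YF, AD, EH, FR, KB, SA, MB, GF, RH]
Visit SU → queue [YF, AD, EH, FR, KB, SA, MB, GF, RH]
Visit YF; enqueue QV, XG → queue [AD, EH, FR, KB, SA, MB, GF, RH, QV, XG]
Visit AD; enqueue RX → queue [EH, FR, KB, SA, MB, GF, RH, QV, XG, RX]
Visit EH → queue [FR, KB, SA, MB, GF, RH, QV, XG, RX]
Visit FR → queue [KB, SA, MB, GF, RH, QV, XG, RX]
Visit KB → queue [SA, MB, GF, RH, QV, XG, RX]
Visit SA; enqueue VB → queue [MB, GF, RH, QV, XG, RX, VB]
Visit MB → queue [GF, RH, QV, XG, RX, VB]
Visit GF → queue [RH, QV, XG, RX, VB]
Visit RH → queue [QV, XG, RX, VB]
Visit QV; enqueue MU → queue [XG, RX, VB, MU]
Visit XG → queue [RX, VB, MU]
Visit RX → queue [VB, MU]
Visit VB → queue [MU]
Visit MU → queue []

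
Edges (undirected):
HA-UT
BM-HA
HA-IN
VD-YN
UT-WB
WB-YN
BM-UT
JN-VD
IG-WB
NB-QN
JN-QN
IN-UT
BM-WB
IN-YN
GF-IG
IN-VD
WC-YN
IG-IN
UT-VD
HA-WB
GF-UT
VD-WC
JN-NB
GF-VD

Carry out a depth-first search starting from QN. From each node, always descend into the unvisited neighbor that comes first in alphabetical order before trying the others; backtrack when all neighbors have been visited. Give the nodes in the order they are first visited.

QN JN NB VD GF IG IN HA BM UT WB YN WC

Visit QN
QN → JN
JN → NB
JN → VD
VD → GF
GF → IG
IG → IN
IN → HA
HA → BM
BM → UT
UT → WB
WB → YN
YN → WC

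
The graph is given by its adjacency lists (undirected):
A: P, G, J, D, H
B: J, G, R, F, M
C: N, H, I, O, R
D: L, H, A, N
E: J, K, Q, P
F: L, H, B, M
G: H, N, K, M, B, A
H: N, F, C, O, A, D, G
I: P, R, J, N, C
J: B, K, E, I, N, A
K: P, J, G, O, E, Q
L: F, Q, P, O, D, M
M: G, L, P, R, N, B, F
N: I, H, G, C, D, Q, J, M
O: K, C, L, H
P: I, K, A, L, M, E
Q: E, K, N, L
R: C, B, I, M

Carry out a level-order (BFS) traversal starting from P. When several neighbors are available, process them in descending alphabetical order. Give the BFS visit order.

Visit P; enqueue M, L, K, I, E, A → queue [M, L, K, I, E, A]
Visit M; enqueue R, N, G, F, B → queue [L, K, I, E, A, R, N, G, F, B]
Visit L; enqueue Q, O, D → queue [K, I, E, A, R, N, G, F, B, Q, O, D]
Visit K; enqueue J → queue [I, E, A, R, N, G, F, B, Q, O, D, J]
Visit I; enqueue C → queue [E, A, R, N, G, F, B, Q, O, D, J, C]
Visit E → queue [A, R, N, G, F, B, Q, O, D, J, C]
Visit A; enqueue H → queue [R, N, G, F, B, Q, O, D, J, C, H]
Visit R → queue [N, G, F, B, Q, O, D, J, C, H]
Visit N → queue [G, F, B, Q, O, D, J, C, H]
Visit G → queue [F, B, Q, O, D, J, C, H]
Visit F → queue [B, Q, O, D, J, C, H]
Visit B → queue [Q, O, D, J, C, H]
Visit Q → queue [O, D, J, C, H]
Visit O → queue [D, J, C, H]
Visit D → queue [J, C, H]
Visit J → queue [C, H]
Visit C → queue [H]
Visit H → queue []

P -> M -> L -> K -> I -> E -> A -> R -> N -> G -> F -> B -> Q -> O -> D -> J -> C -> H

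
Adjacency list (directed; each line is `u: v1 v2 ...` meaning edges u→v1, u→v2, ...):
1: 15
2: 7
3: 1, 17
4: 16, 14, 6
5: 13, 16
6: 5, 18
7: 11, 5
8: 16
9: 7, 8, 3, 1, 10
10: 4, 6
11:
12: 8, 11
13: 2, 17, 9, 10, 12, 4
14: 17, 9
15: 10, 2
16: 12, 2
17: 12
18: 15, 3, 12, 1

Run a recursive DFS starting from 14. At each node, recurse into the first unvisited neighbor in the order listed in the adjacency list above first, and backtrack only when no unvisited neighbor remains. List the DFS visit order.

Visit 14
14 → 17
17 → 12
12 → 8
8 → 16
16 → 2
2 → 7
7 → 11
7 → 5
5 → 13
13 → 9
9 → 3
3 → 1
1 → 15
15 → 10
10 → 4
4 → 6
6 → 18

14 17 12 8 16 2 7 11 5 13 9 3 1 15 10 4 6 18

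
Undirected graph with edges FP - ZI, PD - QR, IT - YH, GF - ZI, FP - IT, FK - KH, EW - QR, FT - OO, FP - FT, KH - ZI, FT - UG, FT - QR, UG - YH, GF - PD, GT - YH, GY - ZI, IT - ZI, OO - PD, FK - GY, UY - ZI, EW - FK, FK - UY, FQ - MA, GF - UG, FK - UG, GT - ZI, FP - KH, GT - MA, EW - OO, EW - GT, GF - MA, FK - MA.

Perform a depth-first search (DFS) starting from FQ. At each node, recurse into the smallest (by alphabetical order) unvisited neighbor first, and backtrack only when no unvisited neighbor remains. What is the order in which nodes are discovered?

FQ MA FK EW GT YH IT FP FT OO PD GF UG ZI GY KH UY QR

Visit FQ
FQ → MA
MA → FK
FK → EW
EW → GT
GT → YH
YH → IT
IT → FP
FP → FT
FT → OO
OO → PD
PD → GF
GF → UG
GF → ZI
ZI → GY
ZI → KH
ZI → UY
PD → QR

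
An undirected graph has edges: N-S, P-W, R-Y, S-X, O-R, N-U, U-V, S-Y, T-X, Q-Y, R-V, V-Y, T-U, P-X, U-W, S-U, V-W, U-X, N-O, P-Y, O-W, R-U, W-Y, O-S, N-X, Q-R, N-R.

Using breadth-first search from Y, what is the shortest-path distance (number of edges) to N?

2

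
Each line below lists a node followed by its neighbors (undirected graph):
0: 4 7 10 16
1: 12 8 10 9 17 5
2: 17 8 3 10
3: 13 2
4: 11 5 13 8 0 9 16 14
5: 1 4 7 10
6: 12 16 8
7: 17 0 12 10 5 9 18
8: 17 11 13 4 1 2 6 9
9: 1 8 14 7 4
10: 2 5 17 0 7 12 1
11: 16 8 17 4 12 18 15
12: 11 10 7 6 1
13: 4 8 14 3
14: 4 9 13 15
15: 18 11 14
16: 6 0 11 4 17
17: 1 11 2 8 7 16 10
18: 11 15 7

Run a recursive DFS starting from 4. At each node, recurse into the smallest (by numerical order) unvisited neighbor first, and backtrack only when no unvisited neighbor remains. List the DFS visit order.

4, 0, 7, 5, 1, 8, 2, 3, 13, 14, 9, 15, 11, 12, 6, 16, 17, 10, 18

Visit 4
4 → 0
0 → 7
7 → 5
5 → 1
1 → 8
8 → 2
2 → 3
3 → 13
13 → 14
14 → 9
14 → 15
15 → 11
11 → 12
12 → 6
6 → 16
16 → 17
17 → 10
11 → 18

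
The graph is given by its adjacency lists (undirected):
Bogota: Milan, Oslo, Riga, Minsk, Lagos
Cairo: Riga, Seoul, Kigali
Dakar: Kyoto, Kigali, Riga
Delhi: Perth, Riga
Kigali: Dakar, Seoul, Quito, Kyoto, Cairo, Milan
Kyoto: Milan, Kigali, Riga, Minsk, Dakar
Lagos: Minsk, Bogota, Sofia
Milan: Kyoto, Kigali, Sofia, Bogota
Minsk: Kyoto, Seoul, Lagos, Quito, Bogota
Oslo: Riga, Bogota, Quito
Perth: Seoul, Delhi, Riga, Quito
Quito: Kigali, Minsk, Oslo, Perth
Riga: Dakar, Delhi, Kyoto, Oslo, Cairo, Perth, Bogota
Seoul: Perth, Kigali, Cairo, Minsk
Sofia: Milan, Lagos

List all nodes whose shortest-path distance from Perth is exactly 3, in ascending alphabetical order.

Level 0: Perth
Level 1: Delhi, Quito, Riga, Seoul
Level 2: Bogota, Cairo, Dakar, Kigali, Kyoto, Minsk, Oslo
Level 3: Lagos, Milan
Level 4: Sofia

Lagos, Milan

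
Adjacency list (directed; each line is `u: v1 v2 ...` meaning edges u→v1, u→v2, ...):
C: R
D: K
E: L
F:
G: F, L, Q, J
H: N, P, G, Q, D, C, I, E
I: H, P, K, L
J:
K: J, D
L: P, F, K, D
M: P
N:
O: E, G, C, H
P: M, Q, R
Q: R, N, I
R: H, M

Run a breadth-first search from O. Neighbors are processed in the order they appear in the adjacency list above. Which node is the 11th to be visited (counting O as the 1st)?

N

Visit O; enqueue E, G, C, H → queue [E, G, C, H]
Visit E; enqueue L → queue [G, C, H, L]
Visit G; enqueue F, Q, J → queue [C, H, L, F, Q, J]
Visit C; enqueue R → queue [H, L, F, Q, J, R]
Visit H; enqueue N, P, D, I → queue [L, F, Q, J, R, N, P, D, I]
Visit L; enqueue K → queue [F, Q, J, R, N, P, D, I, K]
Visit F → queue [Q, J, R, N, P, D, I, K]
Visit Q → queue [J, R, N, P, D, I, K]
Visit J → queue [R, N, P, D, I, K]
Visit R; enqueue M → queue [N, P, D, I, K, M]
Visit N → queue [P, D, I, K, M]
Visit P → queue [D, I, K, M]
Visit D → queue [I, K, M]
Visit I → queue [K, M]
Visit K → queue [M]
Visit M → queue []

Visit order: O, E, G, C, H, L, F, Q, J, R, N, P, D, I, K, M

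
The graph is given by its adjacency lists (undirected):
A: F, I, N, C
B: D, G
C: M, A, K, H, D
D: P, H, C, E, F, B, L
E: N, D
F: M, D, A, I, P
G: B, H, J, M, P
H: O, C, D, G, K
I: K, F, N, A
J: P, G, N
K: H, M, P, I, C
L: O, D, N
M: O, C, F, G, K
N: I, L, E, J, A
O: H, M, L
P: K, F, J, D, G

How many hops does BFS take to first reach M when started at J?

2

Level 0: J
Level 1: G, N, P
Level 2: A, B, D, E, F, H, I, K, L, M
Level 3: C, O
M first appears at level 2.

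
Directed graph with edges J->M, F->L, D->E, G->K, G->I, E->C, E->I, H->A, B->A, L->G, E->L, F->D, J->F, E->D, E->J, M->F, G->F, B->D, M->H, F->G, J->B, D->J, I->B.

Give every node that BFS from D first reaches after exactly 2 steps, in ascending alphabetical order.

Level 0: D
Level 1: E, J
Level 2: B, C, F, I, L, M
Level 3: A, G, H
Level 4: K

B, C, F, I, L, M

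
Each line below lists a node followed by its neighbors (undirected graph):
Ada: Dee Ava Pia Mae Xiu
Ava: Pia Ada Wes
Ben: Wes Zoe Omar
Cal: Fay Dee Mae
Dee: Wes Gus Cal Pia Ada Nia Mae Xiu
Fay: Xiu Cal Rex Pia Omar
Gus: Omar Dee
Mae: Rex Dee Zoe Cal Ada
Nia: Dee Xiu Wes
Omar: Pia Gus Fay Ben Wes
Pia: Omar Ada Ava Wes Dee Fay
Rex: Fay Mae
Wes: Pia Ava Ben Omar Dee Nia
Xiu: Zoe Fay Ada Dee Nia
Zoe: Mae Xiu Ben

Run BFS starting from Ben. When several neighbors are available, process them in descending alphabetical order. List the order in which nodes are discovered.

Visit Ben; enqueue Zoe, Wes, Omar → queue [Zoe, Wes, Omar]
Visit Zoe; enqueue Xiu, Mae → queue [Wes, Omar, Xiu, Mae]
Visit Wes; enqueue Pia, Nia, Dee, Ava → queue [Omar, Xiu, Mae, Pia, Nia, Dee, Ava]
Visit Omar; enqueue Gus, Fay → queue [Xiu, Mae, Pia, Nia, Dee, Ava, Gus, Fay]
Visit Xiu; enqueue Ada → queue [Mae, Pia, Nia, Dee, Ava, Gus, Fay, Ada]
Visit Mae; enqueue Rex, Cal → queue [Pia, Nia, Dee, Ava, Gus, Fay, Ada, Rex, Cal]
Visit Pia → queue [Nia, Dee, Ava, Gus, Fay, Ada, Rex, Cal]
Visit Nia → queue [Dee, Ava, Gus, Fay, Ada, Rex, Cal]
Visit Dee → queue [Ava, Gus, Fay, Ada, Rex, Cal]
Visit Ava → queue [Gus, Fay, Ada, Rex, Cal]
Visit Gus → queue [Fay, Ada, Rex, Cal]
Visit Fay → queue [Ada, Rex, Cal]
Visit Ada → queue [Rex, Cal]
Visit Rex → queue [Cal]
Visit Cal → queue []

Ben, Zoe, Wes, Omar, Xiu, Mae, Pia, Nia, Dee, Ava, Gus, Fay, Ada, Rex, Cal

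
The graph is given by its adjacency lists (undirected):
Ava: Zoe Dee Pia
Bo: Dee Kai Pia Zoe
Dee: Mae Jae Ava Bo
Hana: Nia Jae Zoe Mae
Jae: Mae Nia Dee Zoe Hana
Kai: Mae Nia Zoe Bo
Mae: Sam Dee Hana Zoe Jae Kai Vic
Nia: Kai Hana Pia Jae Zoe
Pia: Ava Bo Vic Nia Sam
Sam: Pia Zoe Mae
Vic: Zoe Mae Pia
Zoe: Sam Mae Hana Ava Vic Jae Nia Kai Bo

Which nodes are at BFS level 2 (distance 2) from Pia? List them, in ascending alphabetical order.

Level 0: Pia
Level 1: Ava, Bo, Nia, Sam, Vic
Level 2: Dee, Hana, Jae, Kai, Mae, Zoe

Dee, Hana, Jae, Kai, Mae, Zoe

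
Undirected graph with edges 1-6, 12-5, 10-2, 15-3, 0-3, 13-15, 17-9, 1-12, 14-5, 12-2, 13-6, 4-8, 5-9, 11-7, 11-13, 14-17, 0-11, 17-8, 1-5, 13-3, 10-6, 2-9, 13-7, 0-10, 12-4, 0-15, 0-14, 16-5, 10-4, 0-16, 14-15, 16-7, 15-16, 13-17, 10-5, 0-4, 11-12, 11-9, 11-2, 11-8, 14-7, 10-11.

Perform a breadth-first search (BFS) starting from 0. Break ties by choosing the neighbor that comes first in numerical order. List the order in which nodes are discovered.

0 → 3 → 4 → 10 → 11 → 14 → 15 → 16 → 13 → 8 → 12 → 2 → 5 → 6 → 7 → 9 → 17 → 1

Visit 0; enqueue 3, 4, 10, 11, 14, 15, 16 → queue [3, 4, 10, 11, 14, 15, 16]
Visit 3; enqueue 13 → queue [4, 10, 11, 14, 15, 16, 13]
Visit 4; enqueue 8, 12 → queue [10, 11, 14, 15, 16, 13, 8, 12]
Visit 10; enqueue 2, 5, 6 → queue [11, 14, 15, 16, 13, 8, 12, 2, 5, 6]
Visit 11; enqueue 7, 9 → queue [14, 15, 16, 13, 8, 12, 2, 5, 6, 7, 9]
Visit 14; enqueue 17 → queue [15, 16, 13, 8, 12, 2, 5, 6, 7, 9, 17]
Visit 15 → queue [16, 13, 8, 12, 2, 5, 6, 7, 9, 17]
Visit 16 → queue [13, 8, 12, 2, 5, 6, 7, 9, 17]
Visit 13 → queue [8, 12, 2, 5, 6, 7, 9, 17]
Visit 8 → queue [12, 2, 5, 6, 7, 9, 17]
Visit 12; enqueue 1 → queue [2, 5, 6, 7, 9, 17, 1]
Visit 2 → queue [5, 6, 7, 9, 17, 1]
Visit 5 → queue [6, 7, 9, 17, 1]
Visit 6 → queue [7, 9, 17, 1]
Visit 7 → queue [9, 17, 1]
Visit 9 → queue [17, 1]
Visit 17 → queue [1]
Visit 1 → queue []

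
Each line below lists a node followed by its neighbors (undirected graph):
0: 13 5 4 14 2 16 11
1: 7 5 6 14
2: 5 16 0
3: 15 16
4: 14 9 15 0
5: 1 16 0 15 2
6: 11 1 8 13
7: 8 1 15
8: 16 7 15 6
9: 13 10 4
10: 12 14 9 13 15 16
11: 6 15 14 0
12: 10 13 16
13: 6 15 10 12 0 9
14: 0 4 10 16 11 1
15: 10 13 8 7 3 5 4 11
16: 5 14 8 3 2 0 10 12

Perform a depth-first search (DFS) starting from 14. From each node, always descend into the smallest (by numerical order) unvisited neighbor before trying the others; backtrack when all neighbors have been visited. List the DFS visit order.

14 -> 0 -> 2 -> 5 -> 1 -> 6 -> 8 -> 7 -> 15 -> 3 -> 16 -> 10 -> 9 -> 4 -> 13 -> 12 -> 11

Visit 14
14 → 0
0 → 2
2 → 5
5 → 1
1 → 6
6 → 8
8 → 7
7 → 15
15 → 3
3 → 16
16 → 10
10 → 9
9 → 4
9 → 13
13 → 12
15 → 11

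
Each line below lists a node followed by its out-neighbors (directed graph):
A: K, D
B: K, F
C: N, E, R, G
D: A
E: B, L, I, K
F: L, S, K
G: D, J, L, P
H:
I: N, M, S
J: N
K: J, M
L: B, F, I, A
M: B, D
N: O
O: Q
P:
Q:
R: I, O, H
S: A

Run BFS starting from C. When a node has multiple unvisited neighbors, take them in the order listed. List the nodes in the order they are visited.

Visit C; enqueue N, E, R, G → queue [N, E, R, G]
Visit N; enqueue O → queue [E, R, G, O]
Visit E; enqueue B, L, I, K → queue [R, G, O, B, L, I, K]
Visit R; enqueue H → queue [G, O, B, L, I, K, H]
Visit G; enqueue D, J, P → queue [O, B, L, I, K, H, D, J, P]
Visit O; enqueue Q → queue [B, L, I, K, H, D, J, P, Q]
Visit B; enqueue F → queue [L, I, K, H, D, J, P, Q, F]
Visit L; enqueue A → queue [I, K, H, D, J, P, Q, F, A]
Visit I; enqueue M, S → queue [K, H, D, J, P, Q, F, A, M, S]
Visit K → queue [H, D, J, P, Q, F, A, M, S]
Visit H → queue [D, J, P, Q, F, A, M, S]
Visit D → queue [J, P, Q, F, A, M, S]
Visit J → queue [P, Q, F, A, M, S]
Visit P → queue [Q, F, A, M, S]
Visit Q → queue [F, A, M, S]
Visit F → queue [A, M, S]
Visit A → queue [M, S]
Visit M → queue [S]
Visit S → queue []

C, N, E, R, G, O, B, L, I, K, H, D, J, P, Q, F, A, M, S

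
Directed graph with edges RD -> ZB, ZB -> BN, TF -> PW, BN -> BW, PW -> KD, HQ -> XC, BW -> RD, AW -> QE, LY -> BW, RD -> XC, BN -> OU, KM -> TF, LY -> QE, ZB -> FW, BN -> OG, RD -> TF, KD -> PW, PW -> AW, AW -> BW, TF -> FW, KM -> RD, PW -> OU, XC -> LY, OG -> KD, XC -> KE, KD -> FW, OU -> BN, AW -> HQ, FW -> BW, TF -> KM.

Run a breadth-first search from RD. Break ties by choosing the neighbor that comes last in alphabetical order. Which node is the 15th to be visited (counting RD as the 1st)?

KD

Visit RD; enqueue ZB, XC, TF → queue [ZB, XC, TF]
Visit ZB; enqueue FW, BN → queue [XC, TF, FW, BN]
Visit XC; enqueue LY, KE → queue [TF, FW, BN, LY, KE]
Visit TF; enqueue PW, KM → queue [FW, BN, LY, KE, PW, KM]
Visit FW; enqueue BW → queue [BN, LY, KE, PW, KM, BW]
Visit BN; enqueue OU, OG → queue [LY, KE, PW, KM, BW, OU, OG]
Visit LY; enqueue QE → queue [KE, PW, KM, BW, OU, OG, QE]
Visit KE → queue [PW, KM, BW, OU, OG, QE]
Visit PW; enqueue KD, AW → queue [KM, BW, OU, OG, QE, KD, AW]
Visit KM → queue [BW, OU, OG, QE, KD, AW]
Visit BW → queue [OU, OG, QE, KD, AW]
Visit OU → queue [OG, QE, KD, AW]
Visit OG → queue [QE, KD, AW]
Visit QE → queue [KD, AW]
Visit KD → queue [AW]
Visit AW; enqueue HQ → queue [HQ]
Visit HQ → queue []

Visit order: RD, ZB, XC, TF, FW, BN, LY, KE, PW, KM, BW, OU, OG, QE, KD, AW, HQ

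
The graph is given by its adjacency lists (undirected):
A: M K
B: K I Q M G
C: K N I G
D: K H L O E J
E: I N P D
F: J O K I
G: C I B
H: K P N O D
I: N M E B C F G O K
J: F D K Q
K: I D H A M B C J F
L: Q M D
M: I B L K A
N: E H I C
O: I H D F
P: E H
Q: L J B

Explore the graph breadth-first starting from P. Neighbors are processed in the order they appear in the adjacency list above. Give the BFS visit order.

Visit P; enqueue E, H → queue [E, H]
Visit E; enqueue I, N, D → queue [H, I, N, D]
Visit H; enqueue K, O → queue [I, N, D, K, O]
Visit I; enqueue M, B, C, F, G → queue [N, D, K, O, M, B, C, F, G]
Visit N → queue [D, K, O, M, B, C, F, G]
Visit D; enqueue L, J → queue [K, O, M, B, C, F, G, L, J]
Visit K; enqueue A → queue [O, M, B, C, F, G, L, J, A]
Visit O → queue [M, B, C, F, G, L, J, A]
Visit M → queue [B, C, F, G, L, J, A]
Visit B; enqueue Q → queue [C, F, G, L, J, A, Q]
Visit C → queue [F, G, L, J, A, Q]
Visit F → queue [G, L, J, A, Q]
Visit G → queue [L, J, A, Q]
Visit L → queue [J, A, Q]
Visit J → queue [A, Q]
Visit A → queue [Q]
Visit Q → queue []

P -> E -> H -> I -> N -> D -> K -> O -> M -> B -> C -> F -> G -> L -> J -> A -> Q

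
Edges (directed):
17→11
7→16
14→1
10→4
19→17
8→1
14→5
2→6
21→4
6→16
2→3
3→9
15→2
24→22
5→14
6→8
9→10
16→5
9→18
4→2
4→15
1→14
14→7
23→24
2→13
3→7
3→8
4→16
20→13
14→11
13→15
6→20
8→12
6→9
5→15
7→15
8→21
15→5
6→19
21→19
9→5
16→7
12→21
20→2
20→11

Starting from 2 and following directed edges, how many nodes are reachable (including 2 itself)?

BFS from 2 visits: 2, 13, 6, 3, 15, 20, 19, 16, 9, 8, 7, 5, 11, 17, 18, 10, 21, 12, 1, 14, 4
Reachable nodes: 21 of 24 total.

21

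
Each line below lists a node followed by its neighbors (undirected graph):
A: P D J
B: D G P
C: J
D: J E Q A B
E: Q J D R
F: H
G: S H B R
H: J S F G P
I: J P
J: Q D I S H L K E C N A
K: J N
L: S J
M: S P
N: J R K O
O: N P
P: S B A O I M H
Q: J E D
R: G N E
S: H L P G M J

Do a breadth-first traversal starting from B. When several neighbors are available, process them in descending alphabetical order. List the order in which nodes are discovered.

B P G D S O M I H A R Q J E L N F K C

Visit B; enqueue P, G, D → queue [P, G, D]
Visit P; enqueue S, O, M, I, H, A → queue [G, D, S, O, M, I, H, A]
Visit G; enqueue R → queue [D, S, O, M, I, H, A, R]
Visit D; enqueue Q, J, E → queue [S, O, M, I, H, A, R, Q, J, E]
Visit S; enqueue L → queue [O, M, I, H, A, R, Q, J, E, L]
Visit O; enqueue N → queue [M, I, H, A, R, Q, J, E, L, N]
Visit M → queue [I, H, A, R, Q, J, E, L, N]
Visit I → queue [H, A, R, Q, J, E, L, N]
Visit H; enqueue F → queue [A, R, Q, J, E, L, N, F]
Visit A → queue [R, Q, J, E, L, N, F]
Visit R → queue [Q, J, E, L, N, F]
Visit Q → queue [J, E, L, N, F]
Visit J; enqueue K, C → queue [E, L, N, F, K, C]
Visit E → queue [L, N, F, K, C]
Visit L → queue [N, F, K, C]
Visit N → queue [F, K, C]
Visit F → queue [K, C]
Visit K → queue [C]
Visit C → queue []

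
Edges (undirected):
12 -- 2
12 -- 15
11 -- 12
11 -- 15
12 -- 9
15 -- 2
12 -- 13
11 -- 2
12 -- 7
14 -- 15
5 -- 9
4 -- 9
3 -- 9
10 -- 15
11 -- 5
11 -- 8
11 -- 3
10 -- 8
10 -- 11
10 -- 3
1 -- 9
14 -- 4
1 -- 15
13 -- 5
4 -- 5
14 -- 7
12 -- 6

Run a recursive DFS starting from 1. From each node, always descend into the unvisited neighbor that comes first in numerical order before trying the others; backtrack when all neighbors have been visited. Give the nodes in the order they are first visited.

1, 9, 3, 10, 8, 11, 2, 12, 6, 7, 14, 4, 5, 13, 15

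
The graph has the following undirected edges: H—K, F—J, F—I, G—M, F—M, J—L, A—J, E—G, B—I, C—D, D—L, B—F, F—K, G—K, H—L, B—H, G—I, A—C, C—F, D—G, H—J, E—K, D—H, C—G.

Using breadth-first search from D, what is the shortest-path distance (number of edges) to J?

Level 0: D
Level 1: C, G, H, L
Level 2: A, B, E, F, I, J, K, M
J first appears at level 2.

2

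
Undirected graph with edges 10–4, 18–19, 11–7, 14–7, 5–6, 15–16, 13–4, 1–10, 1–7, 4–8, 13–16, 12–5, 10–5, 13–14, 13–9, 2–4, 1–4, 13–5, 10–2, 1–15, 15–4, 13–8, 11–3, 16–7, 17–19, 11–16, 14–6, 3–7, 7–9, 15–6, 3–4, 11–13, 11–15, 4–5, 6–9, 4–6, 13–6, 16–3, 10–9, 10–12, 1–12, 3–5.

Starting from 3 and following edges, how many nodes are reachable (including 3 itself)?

16

BFS from 3 visits: 3, 4, 5, 7, 11, 16, 1, 2, 6, 8, 10, 13, 15, 12, 9, 14
Reachable nodes: 16 of 19 total.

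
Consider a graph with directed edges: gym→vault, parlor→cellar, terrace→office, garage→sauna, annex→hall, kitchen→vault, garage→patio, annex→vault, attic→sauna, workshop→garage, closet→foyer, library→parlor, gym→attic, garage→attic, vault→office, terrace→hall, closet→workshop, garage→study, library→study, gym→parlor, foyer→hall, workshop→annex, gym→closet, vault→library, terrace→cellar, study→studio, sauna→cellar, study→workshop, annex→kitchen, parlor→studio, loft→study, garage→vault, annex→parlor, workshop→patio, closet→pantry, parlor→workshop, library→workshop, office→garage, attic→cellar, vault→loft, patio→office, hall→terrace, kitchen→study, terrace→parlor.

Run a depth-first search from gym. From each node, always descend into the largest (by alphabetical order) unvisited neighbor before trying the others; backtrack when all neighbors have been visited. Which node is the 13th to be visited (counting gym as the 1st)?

hall

Visit gym
gym → vault
vault → office
office → garage
garage → study
study → workshop
workshop → patio
workshop → annex
annex → parlor
parlor → studio
parlor → cellar
annex → kitchen
annex → hall
hall → terrace
garage → sauna
garage → attic
vault → loft
vault → library
gym → closet
closet → pantry
closet → foyer

Visit order: gym, vault, office, garage, study, workshop, patio, annex, parlor, studio, cellar, kitchen, hall, terrace, sauna, attic, loft, library, closet, pantry, foyer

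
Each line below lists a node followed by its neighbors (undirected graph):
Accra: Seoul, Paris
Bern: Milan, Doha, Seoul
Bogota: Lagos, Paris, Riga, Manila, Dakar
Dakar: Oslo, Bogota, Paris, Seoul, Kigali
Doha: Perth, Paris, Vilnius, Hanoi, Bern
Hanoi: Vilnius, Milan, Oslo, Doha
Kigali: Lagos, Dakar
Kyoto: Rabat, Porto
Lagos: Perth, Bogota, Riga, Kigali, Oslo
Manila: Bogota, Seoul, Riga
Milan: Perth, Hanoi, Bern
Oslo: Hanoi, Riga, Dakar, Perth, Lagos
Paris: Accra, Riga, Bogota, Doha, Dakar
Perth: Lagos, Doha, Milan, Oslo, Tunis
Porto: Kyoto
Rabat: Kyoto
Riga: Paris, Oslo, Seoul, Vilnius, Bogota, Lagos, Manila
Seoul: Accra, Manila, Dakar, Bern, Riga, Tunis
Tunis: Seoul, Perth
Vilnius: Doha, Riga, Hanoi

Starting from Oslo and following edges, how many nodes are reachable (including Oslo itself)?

17

BFS from Oslo visits: Oslo, Hanoi, Riga, Dakar, Perth, Lagos, Vilnius, Milan, Doha, Paris, Seoul, Bogota, Manila, Kigali, Tunis, Bern, Accra
Reachable nodes: 17 of 20 total.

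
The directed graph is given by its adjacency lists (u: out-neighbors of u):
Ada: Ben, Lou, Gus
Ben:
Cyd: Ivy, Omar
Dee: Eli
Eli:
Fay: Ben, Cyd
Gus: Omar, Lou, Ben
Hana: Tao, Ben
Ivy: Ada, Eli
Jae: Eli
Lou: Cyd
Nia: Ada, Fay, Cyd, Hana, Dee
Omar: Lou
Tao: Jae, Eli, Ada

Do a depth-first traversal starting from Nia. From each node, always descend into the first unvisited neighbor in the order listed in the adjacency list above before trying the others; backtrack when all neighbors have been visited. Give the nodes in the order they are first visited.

Visit Nia
Nia → Ada
Ada → Ben
Ada → Lou
Lou → Cyd
Cyd → Ivy
Ivy → Eli
Cyd → Omar
Ada → Gus
Nia → Fay
Nia → Hana
Hana → Tao
Tao → Jae
Nia → Dee

Nia, Ada, Ben, Lou, Cyd, Ivy, Eli, Omar, Gus, Fay, Hana, Tao, Jae, Dee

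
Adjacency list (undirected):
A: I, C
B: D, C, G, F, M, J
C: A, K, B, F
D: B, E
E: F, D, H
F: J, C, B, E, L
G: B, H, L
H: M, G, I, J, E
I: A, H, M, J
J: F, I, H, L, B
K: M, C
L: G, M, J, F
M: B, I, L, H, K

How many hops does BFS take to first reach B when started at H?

2

Level 0: H
Level 1: E, G, I, J, M
Level 2: A, B, D, F, K, L
Level 3: C
B first appears at level 2.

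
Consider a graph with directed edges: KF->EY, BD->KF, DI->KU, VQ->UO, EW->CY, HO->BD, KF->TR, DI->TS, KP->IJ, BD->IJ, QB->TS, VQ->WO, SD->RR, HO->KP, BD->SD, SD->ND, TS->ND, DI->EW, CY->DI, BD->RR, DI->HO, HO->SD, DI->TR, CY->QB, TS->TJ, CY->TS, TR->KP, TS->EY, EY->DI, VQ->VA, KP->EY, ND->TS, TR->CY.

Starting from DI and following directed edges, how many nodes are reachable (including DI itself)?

17

BFS from DI visits: DI, EW, HO, KU, TR, TS, CY, BD, KP, SD, EY, ND, TJ, QB, IJ, KF, RR
Reachable nodes: 17 of 21 total.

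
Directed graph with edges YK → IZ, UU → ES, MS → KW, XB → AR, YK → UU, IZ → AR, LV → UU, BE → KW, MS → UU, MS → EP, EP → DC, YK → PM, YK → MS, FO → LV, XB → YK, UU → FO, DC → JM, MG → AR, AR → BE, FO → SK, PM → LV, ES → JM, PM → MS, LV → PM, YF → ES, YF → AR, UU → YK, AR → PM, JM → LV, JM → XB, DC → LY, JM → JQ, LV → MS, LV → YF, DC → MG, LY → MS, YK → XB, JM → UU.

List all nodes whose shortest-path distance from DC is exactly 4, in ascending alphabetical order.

IZ, SK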